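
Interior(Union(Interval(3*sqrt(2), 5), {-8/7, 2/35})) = Interval.open(3*sqrt(2), 5)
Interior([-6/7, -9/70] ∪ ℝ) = (-∞, ∞)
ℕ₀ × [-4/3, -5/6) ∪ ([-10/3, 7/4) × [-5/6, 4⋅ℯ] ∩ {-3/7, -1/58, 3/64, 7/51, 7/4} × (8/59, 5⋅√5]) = (ℕ₀ × [-4/3, -5/6)) ∪ ({-3/7, -1/58, 3/64, 7/51} × (8/59, 4⋅ℯ])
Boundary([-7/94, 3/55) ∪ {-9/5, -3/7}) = {-9/5, -3/7, -7/94, 3/55}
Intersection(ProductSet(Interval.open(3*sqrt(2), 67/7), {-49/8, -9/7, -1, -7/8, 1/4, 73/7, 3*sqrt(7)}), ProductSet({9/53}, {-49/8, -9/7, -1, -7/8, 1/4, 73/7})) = EmptySet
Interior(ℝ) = ℝ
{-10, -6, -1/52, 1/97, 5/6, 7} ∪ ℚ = ℚ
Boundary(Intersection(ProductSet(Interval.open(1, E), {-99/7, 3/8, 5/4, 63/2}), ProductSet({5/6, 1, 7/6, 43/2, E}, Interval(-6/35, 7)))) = ProductSet({7/6}, {3/8, 5/4})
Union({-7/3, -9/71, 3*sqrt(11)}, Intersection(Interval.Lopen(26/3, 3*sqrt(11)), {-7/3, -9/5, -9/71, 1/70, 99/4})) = {-7/3, -9/71, 3*sqrt(11)}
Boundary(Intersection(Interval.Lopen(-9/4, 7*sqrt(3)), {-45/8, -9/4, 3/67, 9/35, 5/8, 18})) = {3/67, 9/35, 5/8}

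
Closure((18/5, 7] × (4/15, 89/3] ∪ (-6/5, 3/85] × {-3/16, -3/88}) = ({18/5, 7} × [4/15, 89/3]) ∪ ([-6/5, 3/85] × {-3/16, -3/88}) ∪ ([18/5, 7] × {4/15, 89/3}) ∪ ((18/5, 7] × (4/15, 89/3])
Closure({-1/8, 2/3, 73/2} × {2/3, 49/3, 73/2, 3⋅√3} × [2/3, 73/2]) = {-1/8, 2/3, 73/2} × {2/3, 49/3, 73/2, 3⋅√3} × [2/3, 73/2]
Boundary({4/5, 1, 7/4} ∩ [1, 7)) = {1, 7/4}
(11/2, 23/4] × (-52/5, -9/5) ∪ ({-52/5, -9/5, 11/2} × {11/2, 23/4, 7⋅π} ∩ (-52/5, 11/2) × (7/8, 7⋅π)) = ({-9/5} × {11/2, 23/4}) ∪ ((11/2, 23/4] × (-52/5, -9/5))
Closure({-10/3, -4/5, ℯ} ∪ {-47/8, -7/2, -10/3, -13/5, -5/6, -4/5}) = {-47/8, -7/2, -10/3, -13/5, -5/6, -4/5, ℯ}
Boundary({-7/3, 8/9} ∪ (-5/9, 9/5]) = {-7/3, -5/9, 9/5}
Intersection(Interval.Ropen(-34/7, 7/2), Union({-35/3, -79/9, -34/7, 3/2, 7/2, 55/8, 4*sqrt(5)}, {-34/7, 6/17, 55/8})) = {-34/7, 6/17, 3/2}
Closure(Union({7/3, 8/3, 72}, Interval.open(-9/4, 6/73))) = Union({7/3, 8/3, 72}, Interval(-9/4, 6/73))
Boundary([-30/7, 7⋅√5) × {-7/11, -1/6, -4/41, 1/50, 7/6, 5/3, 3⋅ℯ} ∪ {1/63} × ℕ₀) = ({1/63} × ℕ₀) ∪ ([-30/7, 7⋅√5] × {-7/11, -1/6, -4/41, 1/50, 7/6, 5/3, 3⋅ℯ})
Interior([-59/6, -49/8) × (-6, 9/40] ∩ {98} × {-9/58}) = ∅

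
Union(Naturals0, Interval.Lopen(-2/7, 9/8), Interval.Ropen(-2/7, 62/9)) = Union(Interval.Ropen(-2/7, 62/9), Naturals0)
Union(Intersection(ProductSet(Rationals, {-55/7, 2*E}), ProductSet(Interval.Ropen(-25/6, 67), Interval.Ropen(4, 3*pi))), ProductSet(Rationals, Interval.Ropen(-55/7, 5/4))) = Union(ProductSet(Intersection(Interval.Ropen(-25/6, 67), Rationals), {2*E}), ProductSet(Rationals, Interval.Ropen(-55/7, 5/4)))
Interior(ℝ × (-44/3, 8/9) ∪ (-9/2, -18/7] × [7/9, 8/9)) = ℝ × (-44/3, 8/9)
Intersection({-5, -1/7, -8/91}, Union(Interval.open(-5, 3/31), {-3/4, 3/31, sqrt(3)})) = {-1/7, -8/91}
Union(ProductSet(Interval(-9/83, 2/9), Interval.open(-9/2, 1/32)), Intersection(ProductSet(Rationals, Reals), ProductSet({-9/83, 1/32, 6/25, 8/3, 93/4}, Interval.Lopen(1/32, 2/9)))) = Union(ProductSet({-9/83, 1/32, 6/25, 8/3, 93/4}, Interval.Lopen(1/32, 2/9)), ProductSet(Interval(-9/83, 2/9), Interval.open(-9/2, 1/32)))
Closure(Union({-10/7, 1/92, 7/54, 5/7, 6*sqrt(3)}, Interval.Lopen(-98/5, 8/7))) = Union({6*sqrt(3)}, Interval(-98/5, 8/7))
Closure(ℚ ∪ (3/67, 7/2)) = ℚ ∪ (-∞, ∞)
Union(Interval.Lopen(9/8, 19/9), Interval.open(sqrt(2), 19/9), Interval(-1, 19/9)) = Interval(-1, 19/9)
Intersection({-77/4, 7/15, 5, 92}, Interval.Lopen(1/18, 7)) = {7/15, 5}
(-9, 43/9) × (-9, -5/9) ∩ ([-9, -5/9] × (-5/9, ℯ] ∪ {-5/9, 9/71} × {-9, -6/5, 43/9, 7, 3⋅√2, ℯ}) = {-5/9, 9/71} × {-6/5}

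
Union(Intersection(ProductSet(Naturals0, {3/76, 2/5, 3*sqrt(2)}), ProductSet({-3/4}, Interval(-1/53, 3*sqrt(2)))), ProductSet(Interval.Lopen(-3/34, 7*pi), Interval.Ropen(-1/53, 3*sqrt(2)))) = ProductSet(Interval.Lopen(-3/34, 7*pi), Interval.Ropen(-1/53, 3*sqrt(2)))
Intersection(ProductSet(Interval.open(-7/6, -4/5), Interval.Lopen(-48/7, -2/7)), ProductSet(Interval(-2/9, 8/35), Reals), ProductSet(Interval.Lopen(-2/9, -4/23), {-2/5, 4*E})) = EmptySet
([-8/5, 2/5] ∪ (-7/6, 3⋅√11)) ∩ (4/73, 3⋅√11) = (4/73, 3⋅√11)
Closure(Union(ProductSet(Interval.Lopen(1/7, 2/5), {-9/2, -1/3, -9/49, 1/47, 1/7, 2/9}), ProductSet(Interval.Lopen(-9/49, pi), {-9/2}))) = Union(ProductSet(Interval(-9/49, pi), {-9/2}), ProductSet(Interval(1/7, 2/5), {-9/2, -1/3, -9/49, 1/47, 1/7, 2/9}))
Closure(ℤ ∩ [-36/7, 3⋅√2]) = {-5, -4, …, 4}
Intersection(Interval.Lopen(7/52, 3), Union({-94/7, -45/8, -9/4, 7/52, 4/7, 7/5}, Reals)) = Interval.Lopen(7/52, 3)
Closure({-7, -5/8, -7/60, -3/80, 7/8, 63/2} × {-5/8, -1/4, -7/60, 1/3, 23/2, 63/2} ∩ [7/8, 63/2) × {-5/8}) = {7/8} × {-5/8}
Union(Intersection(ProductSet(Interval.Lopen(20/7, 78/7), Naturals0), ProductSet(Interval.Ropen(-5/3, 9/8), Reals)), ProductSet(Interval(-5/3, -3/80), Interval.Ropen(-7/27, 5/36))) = ProductSet(Interval(-5/3, -3/80), Interval.Ropen(-7/27, 5/36))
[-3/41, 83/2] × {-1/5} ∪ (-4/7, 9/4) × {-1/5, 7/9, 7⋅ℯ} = ([-3/41, 83/2] × {-1/5}) ∪ ((-4/7, 9/4) × {-1/5, 7/9, 7⋅ℯ})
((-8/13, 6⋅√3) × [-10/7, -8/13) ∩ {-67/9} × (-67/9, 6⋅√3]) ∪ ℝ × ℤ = ℝ × ℤ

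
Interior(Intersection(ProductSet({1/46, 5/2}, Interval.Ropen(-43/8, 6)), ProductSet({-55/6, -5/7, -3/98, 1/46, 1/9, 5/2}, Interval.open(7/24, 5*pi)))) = EmptySet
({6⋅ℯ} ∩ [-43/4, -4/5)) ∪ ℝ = ℝ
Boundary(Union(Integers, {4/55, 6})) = Union({4/55}, Integers)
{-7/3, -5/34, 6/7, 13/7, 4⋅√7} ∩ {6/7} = {6/7}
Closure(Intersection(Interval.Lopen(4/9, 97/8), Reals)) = Interval(4/9, 97/8)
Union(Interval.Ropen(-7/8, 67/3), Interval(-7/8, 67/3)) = Interval(-7/8, 67/3)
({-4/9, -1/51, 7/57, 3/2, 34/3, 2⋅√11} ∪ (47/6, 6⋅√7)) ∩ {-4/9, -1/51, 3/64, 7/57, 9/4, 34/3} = {-4/9, -1/51, 7/57, 34/3}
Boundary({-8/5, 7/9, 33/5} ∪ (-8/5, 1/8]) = {-8/5, 1/8, 7/9, 33/5}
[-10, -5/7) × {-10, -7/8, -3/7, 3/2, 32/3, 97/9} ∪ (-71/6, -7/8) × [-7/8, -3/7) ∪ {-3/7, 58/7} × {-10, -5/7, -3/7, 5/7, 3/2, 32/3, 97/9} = ((-71/6, -7/8) × [-7/8, -3/7)) ∪ ({-3/7, 58/7} × {-10, -5/7, -3/7, 5/7, 3/2, 32/3, 97/9}) ∪ ([-10, -5/7) × {-10, -7/8, -3/7, 3/2, 32/3, 97/9})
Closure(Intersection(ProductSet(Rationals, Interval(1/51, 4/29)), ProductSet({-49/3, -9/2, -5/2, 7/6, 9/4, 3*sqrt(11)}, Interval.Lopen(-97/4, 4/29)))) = ProductSet({-49/3, -9/2, -5/2, 7/6, 9/4}, Interval(1/51, 4/29))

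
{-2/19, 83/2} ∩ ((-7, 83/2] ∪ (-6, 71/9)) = {-2/19, 83/2}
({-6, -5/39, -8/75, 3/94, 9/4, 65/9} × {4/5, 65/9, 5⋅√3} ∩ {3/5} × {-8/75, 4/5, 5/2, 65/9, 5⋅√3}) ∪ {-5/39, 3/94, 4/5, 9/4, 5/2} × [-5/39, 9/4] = {-5/39, 3/94, 4/5, 9/4, 5/2} × [-5/39, 9/4]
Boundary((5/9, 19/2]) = {5/9, 19/2}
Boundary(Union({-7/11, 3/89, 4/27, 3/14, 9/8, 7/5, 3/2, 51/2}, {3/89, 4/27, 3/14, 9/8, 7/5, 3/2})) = {-7/11, 3/89, 4/27, 3/14, 9/8, 7/5, 3/2, 51/2}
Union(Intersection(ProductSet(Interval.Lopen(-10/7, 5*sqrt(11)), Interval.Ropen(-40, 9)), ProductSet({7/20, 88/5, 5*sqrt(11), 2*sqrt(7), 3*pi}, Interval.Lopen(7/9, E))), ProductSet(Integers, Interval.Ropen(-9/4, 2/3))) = Union(ProductSet({7/20, 5*sqrt(11), 2*sqrt(7), 3*pi}, Interval.Lopen(7/9, E)), ProductSet(Integers, Interval.Ropen(-9/4, 2/3)))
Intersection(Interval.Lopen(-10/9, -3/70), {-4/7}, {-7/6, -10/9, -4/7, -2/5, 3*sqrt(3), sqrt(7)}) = {-4/7}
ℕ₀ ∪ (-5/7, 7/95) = (-5/7, 7/95) ∪ ℕ₀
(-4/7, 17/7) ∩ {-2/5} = {-2/5}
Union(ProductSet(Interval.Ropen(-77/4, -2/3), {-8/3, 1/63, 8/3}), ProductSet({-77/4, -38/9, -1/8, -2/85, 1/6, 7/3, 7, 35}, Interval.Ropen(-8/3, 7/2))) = Union(ProductSet({-77/4, -38/9, -1/8, -2/85, 1/6, 7/3, 7, 35}, Interval.Ropen(-8/3, 7/2)), ProductSet(Interval.Ropen(-77/4, -2/3), {-8/3, 1/63, 8/3}))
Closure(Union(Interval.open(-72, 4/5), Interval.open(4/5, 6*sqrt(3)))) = Interval(-72, 6*sqrt(3))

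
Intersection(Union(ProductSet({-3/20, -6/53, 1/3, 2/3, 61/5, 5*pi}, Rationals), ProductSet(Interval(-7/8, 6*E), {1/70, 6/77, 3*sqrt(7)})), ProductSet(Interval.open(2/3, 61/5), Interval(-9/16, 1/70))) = ProductSet(Interval.open(2/3, 61/5), {1/70})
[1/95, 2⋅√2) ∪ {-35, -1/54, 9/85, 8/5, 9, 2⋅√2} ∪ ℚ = ℚ ∪ [1/95, 2⋅√2]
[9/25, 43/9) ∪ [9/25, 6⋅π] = [9/25, 6⋅π]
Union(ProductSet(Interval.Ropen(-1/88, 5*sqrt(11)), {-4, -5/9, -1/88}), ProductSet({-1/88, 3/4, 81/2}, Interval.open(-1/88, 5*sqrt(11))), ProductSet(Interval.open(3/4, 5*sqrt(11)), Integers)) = Union(ProductSet({-1/88, 3/4, 81/2}, Interval.open(-1/88, 5*sqrt(11))), ProductSet(Interval.Ropen(-1/88, 5*sqrt(11)), {-4, -5/9, -1/88}), ProductSet(Interval.open(3/4, 5*sqrt(11)), Integers))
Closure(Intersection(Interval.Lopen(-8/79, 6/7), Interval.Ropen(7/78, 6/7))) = Interval(7/78, 6/7)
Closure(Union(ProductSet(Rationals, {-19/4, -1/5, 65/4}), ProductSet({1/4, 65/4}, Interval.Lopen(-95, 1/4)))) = Union(ProductSet({1/4, 65/4}, Interval(-95, 1/4)), ProductSet(Reals, {-19/4, -1/5, 65/4}))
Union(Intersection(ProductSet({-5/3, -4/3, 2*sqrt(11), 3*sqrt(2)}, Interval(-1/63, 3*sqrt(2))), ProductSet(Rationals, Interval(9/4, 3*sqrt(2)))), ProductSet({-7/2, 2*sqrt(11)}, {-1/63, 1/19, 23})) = Union(ProductSet({-7/2, 2*sqrt(11)}, {-1/63, 1/19, 23}), ProductSet({-5/3, -4/3}, Interval(9/4, 3*sqrt(2))))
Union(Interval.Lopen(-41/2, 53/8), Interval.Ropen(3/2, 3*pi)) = Interval.open(-41/2, 3*pi)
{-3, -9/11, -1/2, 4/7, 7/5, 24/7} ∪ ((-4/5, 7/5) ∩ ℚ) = {-3, -9/11, 7/5, 24/7} ∪ (ℚ ∩ (-4/5, 7/5))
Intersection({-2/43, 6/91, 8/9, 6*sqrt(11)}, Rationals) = {-2/43, 6/91, 8/9}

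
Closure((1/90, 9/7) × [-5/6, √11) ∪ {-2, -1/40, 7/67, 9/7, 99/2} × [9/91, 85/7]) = ({1/90, 9/7} × [-5/6, √11]) ∪ ([1/90, 9/7] × {-5/6, √11}) ∪ ({-2, -1/40, 7/67, 9/7, 99/2} × [9/91, 85/7]) ∪ ((1/90, 9/7) × [-5/6, √11))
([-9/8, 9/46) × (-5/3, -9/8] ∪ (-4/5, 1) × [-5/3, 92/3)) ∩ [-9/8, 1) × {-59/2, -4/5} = (-4/5, 1) × {-4/5}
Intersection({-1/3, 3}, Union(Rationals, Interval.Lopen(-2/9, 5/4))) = {-1/3, 3}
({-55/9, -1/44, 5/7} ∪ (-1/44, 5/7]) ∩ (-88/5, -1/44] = {-55/9, -1/44}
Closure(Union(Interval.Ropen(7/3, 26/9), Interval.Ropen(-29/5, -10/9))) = Union(Interval(-29/5, -10/9), Interval(7/3, 26/9))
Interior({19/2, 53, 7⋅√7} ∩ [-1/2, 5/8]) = ∅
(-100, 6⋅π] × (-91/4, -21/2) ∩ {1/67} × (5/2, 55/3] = ∅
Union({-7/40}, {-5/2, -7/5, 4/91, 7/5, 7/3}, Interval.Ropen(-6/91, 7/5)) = Union({-5/2, -7/5, -7/40, 7/3}, Interval(-6/91, 7/5))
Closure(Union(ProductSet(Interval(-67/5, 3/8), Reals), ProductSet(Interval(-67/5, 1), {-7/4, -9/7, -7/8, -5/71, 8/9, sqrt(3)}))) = Union(ProductSet(Interval(-67/5, 3/8), Reals), ProductSet(Interval(-67/5, 1), {-7/4, -9/7, -7/8, -5/71, 8/9, sqrt(3)}))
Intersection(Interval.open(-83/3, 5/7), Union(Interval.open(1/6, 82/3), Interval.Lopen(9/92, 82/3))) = Interval.open(9/92, 5/7)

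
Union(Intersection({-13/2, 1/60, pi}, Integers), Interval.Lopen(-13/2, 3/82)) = Interval.Lopen(-13/2, 3/82)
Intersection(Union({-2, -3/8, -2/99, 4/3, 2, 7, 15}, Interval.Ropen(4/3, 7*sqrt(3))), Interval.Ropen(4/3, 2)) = Interval.Ropen(4/3, 2)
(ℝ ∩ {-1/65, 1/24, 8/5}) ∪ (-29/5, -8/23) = (-29/5, -8/23) ∪ {-1/65, 1/24, 8/5}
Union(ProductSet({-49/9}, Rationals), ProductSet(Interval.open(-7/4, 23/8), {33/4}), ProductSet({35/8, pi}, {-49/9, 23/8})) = Union(ProductSet({-49/9}, Rationals), ProductSet({35/8, pi}, {-49/9, 23/8}), ProductSet(Interval.open(-7/4, 23/8), {33/4}))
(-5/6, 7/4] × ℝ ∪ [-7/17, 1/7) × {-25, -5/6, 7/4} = (-5/6, 7/4] × ℝ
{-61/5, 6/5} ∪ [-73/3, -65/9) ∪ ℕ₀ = [-73/3, -65/9) ∪ ℕ₀ ∪ {6/5}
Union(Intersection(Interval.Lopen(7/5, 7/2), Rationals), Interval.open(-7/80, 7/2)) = Union(Intersection(Interval.Lopen(7/5, 7/2), Rationals), Interval.Lopen(-7/80, 7/2))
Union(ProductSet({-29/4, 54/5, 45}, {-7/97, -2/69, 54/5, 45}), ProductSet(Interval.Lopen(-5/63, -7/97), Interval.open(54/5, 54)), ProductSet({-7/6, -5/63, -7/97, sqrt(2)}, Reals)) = Union(ProductSet({-29/4, 54/5, 45}, {-7/97, -2/69, 54/5, 45}), ProductSet({-7/6, -5/63, -7/97, sqrt(2)}, Reals), ProductSet(Interval.Lopen(-5/63, -7/97), Interval.open(54/5, 54)))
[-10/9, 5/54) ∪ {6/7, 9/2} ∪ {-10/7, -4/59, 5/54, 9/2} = {-10/7, 6/7, 9/2} ∪ [-10/9, 5/54]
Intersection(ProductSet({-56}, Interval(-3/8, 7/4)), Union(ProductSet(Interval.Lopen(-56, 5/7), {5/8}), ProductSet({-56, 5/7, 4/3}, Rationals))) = ProductSet({-56}, Intersection(Interval(-3/8, 7/4), Rationals))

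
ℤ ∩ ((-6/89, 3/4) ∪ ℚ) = ℤ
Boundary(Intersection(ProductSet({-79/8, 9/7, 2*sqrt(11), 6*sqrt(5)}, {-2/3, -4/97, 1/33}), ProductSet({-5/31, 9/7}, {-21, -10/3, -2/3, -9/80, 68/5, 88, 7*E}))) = ProductSet({9/7}, {-2/3})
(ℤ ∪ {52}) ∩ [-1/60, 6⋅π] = {0, 1, …, 18}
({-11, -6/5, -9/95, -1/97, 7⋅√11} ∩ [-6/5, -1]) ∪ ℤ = ℤ ∪ {-6/5}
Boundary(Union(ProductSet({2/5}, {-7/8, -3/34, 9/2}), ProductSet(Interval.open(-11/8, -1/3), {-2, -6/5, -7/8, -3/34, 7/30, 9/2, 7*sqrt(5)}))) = Union(ProductSet({2/5}, {-7/8, -3/34, 9/2}), ProductSet(Interval(-11/8, -1/3), {-2, -6/5, -7/8, -3/34, 7/30, 9/2, 7*sqrt(5)}))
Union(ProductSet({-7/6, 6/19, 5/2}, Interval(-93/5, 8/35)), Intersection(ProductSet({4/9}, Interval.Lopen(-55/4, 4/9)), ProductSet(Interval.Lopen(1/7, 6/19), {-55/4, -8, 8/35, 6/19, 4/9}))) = ProductSet({-7/6, 6/19, 5/2}, Interval(-93/5, 8/35))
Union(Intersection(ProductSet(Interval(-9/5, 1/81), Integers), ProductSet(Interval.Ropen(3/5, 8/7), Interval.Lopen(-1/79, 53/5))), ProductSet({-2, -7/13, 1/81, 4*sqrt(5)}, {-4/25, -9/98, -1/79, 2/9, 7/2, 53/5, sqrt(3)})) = ProductSet({-2, -7/13, 1/81, 4*sqrt(5)}, {-4/25, -9/98, -1/79, 2/9, 7/2, 53/5, sqrt(3)})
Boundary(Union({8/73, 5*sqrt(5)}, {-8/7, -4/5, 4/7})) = {-8/7, -4/5, 8/73, 4/7, 5*sqrt(5)}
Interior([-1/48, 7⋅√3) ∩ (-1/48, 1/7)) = (-1/48, 1/7)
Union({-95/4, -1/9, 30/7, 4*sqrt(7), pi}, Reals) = Reals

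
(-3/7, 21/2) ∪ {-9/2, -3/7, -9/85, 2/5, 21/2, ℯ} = {-9/2} ∪ [-3/7, 21/2]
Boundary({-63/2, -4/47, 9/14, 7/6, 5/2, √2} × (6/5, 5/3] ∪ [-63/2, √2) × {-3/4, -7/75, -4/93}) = ([-63/2, √2] × {-3/4, -7/75, -4/93}) ∪ ({-63/2, -4/47, 9/14, 7/6, 5/2, √2} × [6/5, 5/3])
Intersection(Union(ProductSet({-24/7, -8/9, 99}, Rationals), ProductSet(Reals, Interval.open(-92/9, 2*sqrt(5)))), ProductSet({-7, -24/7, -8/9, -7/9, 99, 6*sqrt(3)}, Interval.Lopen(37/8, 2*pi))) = ProductSet({-24/7, -8/9, 99}, Intersection(Interval.Lopen(37/8, 2*pi), Rationals))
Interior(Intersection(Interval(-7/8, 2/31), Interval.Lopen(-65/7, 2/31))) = Interval.open(-7/8, 2/31)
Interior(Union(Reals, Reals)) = Reals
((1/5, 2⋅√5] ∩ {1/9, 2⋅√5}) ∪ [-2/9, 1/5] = [-2/9, 1/5] ∪ {2⋅√5}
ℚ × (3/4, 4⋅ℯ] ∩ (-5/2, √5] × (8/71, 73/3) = (ℚ ∩ (-5/2, √5]) × (3/4, 4⋅ℯ]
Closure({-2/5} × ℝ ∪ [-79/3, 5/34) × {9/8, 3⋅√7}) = ({-2/5} × ℝ) ∪ ([-79/3, 5/34] × {9/8, 3⋅√7})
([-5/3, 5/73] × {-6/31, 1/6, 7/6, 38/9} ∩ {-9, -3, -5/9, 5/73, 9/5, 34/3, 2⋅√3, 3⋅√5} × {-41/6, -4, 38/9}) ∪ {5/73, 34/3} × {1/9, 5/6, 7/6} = ({-5/9, 5/73} × {38/9}) ∪ ({5/73, 34/3} × {1/9, 5/6, 7/6})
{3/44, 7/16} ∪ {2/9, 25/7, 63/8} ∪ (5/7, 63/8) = {3/44, 2/9, 7/16} ∪ (5/7, 63/8]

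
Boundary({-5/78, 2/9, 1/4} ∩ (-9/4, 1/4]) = {-5/78, 2/9, 1/4}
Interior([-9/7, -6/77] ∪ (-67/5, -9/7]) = (-67/5, -6/77)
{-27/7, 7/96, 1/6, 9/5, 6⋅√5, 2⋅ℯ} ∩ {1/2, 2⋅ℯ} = {2⋅ℯ}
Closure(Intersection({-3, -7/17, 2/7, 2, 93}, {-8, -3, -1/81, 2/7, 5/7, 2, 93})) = {-3, 2/7, 2, 93}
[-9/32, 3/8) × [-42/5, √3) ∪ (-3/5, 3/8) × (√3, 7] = ((-3/5, 3/8) × (√3, 7]) ∪ ([-9/32, 3/8) × [-42/5, √3))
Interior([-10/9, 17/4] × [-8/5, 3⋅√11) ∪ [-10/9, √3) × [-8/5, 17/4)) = (-10/9, 17/4) × (-8/5, 3⋅√11)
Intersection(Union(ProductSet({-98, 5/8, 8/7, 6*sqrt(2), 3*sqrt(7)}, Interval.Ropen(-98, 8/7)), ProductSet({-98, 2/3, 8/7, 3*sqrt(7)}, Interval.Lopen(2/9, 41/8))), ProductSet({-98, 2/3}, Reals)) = Union(ProductSet({-98}, Interval.Ropen(-98, 8/7)), ProductSet({-98, 2/3}, Interval.Lopen(2/9, 41/8)))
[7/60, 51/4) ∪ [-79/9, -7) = [-79/9, -7) ∪ [7/60, 51/4)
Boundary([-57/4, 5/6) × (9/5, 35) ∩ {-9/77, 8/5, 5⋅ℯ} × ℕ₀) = {-9/77} × {2, 3, …, 34}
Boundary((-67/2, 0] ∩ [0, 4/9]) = {0}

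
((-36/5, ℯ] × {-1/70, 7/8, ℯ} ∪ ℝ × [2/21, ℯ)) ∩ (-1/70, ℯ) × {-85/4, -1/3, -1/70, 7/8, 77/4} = (-1/70, ℯ) × {-1/70, 7/8}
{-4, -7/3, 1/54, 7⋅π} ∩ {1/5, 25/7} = ∅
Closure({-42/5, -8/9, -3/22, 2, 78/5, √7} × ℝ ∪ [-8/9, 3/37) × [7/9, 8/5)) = ({-8/9, 3/37} × [7/9, 8/5]) ∪ ([-8/9, 3/37] × {7/9, 8/5}) ∪ ({-42/5, -8/9, -3/22, 2, 78/5, √7} × ℝ) ∪ ([-8/9, 3/37) × [7/9, 8/5))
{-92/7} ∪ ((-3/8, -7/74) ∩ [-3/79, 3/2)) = {-92/7}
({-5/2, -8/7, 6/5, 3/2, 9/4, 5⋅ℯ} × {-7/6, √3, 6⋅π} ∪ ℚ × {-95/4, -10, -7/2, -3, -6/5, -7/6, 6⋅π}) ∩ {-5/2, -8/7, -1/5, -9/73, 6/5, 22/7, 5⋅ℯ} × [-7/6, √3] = ({-5/2, -8/7, -1/5, -9/73, 6/5, 22/7} × {-7/6}) ∪ ({-5/2, -8/7, 6/5, 5⋅ℯ} × {-7/6, √3})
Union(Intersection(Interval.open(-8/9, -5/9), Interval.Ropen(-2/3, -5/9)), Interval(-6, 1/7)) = Interval(-6, 1/7)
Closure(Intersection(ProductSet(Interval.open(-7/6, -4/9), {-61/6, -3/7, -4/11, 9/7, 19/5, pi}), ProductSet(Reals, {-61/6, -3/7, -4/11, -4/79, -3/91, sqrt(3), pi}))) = ProductSet(Interval(-7/6, -4/9), {-61/6, -3/7, -4/11, pi})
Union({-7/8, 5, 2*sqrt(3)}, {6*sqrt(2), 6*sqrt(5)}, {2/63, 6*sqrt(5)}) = {-7/8, 2/63, 5, 6*sqrt(2), 2*sqrt(3), 6*sqrt(5)}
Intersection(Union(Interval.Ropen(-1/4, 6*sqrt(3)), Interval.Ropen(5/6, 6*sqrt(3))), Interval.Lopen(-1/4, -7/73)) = Interval.Lopen(-1/4, -7/73)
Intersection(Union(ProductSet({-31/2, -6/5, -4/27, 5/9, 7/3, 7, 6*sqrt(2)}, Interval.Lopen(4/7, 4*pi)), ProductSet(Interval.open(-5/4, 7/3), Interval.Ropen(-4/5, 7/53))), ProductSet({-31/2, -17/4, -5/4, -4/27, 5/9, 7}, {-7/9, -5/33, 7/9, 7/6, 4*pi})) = Union(ProductSet({-4/27, 5/9}, {-7/9, -5/33}), ProductSet({-31/2, -4/27, 5/9, 7}, {7/9, 7/6, 4*pi}))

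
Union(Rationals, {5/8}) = Rationals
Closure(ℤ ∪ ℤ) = ℤ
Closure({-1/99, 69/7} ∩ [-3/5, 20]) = {-1/99, 69/7}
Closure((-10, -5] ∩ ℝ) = [-10, -5]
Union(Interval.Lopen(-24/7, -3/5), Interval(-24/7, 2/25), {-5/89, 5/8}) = Union({5/8}, Interval(-24/7, 2/25))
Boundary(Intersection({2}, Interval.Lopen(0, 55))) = {2}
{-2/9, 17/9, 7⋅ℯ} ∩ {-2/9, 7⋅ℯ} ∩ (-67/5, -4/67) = {-2/9}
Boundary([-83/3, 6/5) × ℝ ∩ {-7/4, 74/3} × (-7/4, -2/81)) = {-7/4} × [-7/4, -2/81]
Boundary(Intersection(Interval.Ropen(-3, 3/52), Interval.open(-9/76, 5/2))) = {-9/76, 3/52}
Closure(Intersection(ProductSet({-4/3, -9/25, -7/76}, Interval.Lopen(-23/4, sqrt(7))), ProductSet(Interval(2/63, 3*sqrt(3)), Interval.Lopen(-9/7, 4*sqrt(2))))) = EmptySet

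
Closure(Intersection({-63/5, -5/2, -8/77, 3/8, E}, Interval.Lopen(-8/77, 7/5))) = {3/8}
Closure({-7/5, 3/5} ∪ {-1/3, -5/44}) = {-7/5, -1/3, -5/44, 3/5}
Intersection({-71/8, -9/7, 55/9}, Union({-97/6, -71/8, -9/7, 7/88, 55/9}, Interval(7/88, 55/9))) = {-71/8, -9/7, 55/9}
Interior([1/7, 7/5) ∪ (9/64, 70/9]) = (9/64, 70/9)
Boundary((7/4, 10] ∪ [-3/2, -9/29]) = {-3/2, -9/29, 7/4, 10}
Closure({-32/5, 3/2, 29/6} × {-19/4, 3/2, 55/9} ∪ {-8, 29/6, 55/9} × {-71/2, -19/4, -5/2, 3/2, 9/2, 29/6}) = ({-32/5, 3/2, 29/6} × {-19/4, 3/2, 55/9}) ∪ ({-8, 29/6, 55/9} × {-71/2, -19/4, -5/2, 3/2, 9/2, 29/6})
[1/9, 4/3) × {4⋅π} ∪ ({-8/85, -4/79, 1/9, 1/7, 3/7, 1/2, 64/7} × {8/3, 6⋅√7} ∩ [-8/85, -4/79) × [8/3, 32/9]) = ({-8/85} × {8/3}) ∪ ([1/9, 4/3) × {4⋅π})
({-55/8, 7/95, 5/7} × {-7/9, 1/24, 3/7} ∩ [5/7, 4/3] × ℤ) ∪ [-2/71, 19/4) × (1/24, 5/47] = [-2/71, 19/4) × (1/24, 5/47]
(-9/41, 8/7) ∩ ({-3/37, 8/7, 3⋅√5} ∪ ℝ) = (-9/41, 8/7)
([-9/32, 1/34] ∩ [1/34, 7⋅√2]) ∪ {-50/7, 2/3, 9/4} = {-50/7, 1/34, 2/3, 9/4}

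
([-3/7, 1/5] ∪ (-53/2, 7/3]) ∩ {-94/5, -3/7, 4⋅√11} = {-94/5, -3/7}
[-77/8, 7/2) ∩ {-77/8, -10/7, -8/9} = {-77/8, -10/7, -8/9}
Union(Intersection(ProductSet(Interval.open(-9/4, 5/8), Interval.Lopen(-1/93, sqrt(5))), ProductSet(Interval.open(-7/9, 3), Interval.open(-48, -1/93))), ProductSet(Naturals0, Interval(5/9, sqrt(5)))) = ProductSet(Naturals0, Interval(5/9, sqrt(5)))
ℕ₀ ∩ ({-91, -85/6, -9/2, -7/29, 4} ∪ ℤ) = ℕ₀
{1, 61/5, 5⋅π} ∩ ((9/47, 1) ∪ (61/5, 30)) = {5⋅π}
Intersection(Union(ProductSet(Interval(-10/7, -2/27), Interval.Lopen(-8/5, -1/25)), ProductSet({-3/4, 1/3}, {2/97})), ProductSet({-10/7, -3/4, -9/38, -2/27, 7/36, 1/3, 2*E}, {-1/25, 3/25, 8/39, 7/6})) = ProductSet({-10/7, -3/4, -9/38, -2/27}, {-1/25})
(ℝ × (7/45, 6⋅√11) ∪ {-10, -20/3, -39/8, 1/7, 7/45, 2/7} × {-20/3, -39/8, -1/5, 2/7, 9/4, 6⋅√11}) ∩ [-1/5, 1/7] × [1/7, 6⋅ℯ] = [-1/5, 1/7] × (7/45, 6⋅ℯ]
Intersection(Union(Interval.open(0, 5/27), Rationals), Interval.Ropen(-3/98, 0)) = Intersection(Interval.Ropen(-3/98, 0), Rationals)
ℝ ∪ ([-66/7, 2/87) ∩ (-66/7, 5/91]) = (-∞, ∞)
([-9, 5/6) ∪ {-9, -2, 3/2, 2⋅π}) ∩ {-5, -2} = {-5, -2}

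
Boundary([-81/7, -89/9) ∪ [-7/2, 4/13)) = {-81/7, -89/9, -7/2, 4/13}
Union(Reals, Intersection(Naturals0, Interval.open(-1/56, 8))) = Union(Range(0, 8, 1), Reals)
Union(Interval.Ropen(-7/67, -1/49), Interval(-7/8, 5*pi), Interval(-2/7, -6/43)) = Interval(-7/8, 5*pi)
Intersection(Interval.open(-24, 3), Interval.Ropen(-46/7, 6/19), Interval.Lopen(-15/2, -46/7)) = {-46/7}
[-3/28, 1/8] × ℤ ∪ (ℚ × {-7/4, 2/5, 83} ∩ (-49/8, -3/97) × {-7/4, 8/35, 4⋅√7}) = ([-3/28, 1/8] × ℤ) ∪ ((ℚ ∩ (-49/8, -3/97)) × {-7/4})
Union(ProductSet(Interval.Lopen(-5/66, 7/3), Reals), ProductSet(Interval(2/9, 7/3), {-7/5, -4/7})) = ProductSet(Interval.Lopen(-5/66, 7/3), Reals)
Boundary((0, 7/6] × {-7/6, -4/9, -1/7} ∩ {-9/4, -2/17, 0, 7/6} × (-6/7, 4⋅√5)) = {7/6} × {-4/9, -1/7}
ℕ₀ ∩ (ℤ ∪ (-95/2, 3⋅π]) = ℕ₀ ∪ {0, 1, …, 9}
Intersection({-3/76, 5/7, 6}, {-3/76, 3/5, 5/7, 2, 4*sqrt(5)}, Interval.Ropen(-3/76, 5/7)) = {-3/76}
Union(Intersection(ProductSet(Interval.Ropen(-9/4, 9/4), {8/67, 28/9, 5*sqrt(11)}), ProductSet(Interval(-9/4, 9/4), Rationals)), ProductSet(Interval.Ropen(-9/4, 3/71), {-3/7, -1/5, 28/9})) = Union(ProductSet(Interval.Ropen(-9/4, 3/71), {-3/7, -1/5, 28/9}), ProductSet(Interval.Ropen(-9/4, 9/4), {8/67, 28/9}))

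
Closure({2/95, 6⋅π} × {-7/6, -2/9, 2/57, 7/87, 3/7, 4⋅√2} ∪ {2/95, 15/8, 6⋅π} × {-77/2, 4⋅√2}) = ({2/95, 15/8, 6⋅π} × {-77/2, 4⋅√2}) ∪ ({2/95, 6⋅π} × {-7/6, -2/9, 2/57, 7/87, 3/7, 4⋅√2})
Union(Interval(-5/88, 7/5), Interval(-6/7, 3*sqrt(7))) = Interval(-6/7, 3*sqrt(7))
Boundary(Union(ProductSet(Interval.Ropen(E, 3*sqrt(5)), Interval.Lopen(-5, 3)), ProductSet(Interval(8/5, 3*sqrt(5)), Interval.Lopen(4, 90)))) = Union(ProductSet({8/5, 3*sqrt(5)}, Interval(4, 90)), ProductSet({3*sqrt(5), E}, Interval(-5, 3)), ProductSet(Interval(8/5, 3*sqrt(5)), {4, 90}), ProductSet(Interval(E, 3*sqrt(5)), {-5, 3}))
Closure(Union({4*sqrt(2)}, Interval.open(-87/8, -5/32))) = Union({4*sqrt(2)}, Interval(-87/8, -5/32))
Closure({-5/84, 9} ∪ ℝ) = ℝ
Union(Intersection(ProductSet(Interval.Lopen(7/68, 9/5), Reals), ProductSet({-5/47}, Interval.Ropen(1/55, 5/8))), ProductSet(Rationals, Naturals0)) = ProductSet(Rationals, Naturals0)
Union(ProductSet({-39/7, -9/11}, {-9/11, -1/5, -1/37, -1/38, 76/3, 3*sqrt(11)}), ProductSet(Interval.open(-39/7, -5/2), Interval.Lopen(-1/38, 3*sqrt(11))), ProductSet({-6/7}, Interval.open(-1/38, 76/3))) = Union(ProductSet({-6/7}, Interval.open(-1/38, 76/3)), ProductSet({-39/7, -9/11}, {-9/11, -1/5, -1/37, -1/38, 76/3, 3*sqrt(11)}), ProductSet(Interval.open(-39/7, -5/2), Interval.Lopen(-1/38, 3*sqrt(11))))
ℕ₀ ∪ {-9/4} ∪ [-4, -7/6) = [-4, -7/6) ∪ ℕ₀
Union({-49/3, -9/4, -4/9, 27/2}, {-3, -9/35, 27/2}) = {-49/3, -3, -9/4, -4/9, -9/35, 27/2}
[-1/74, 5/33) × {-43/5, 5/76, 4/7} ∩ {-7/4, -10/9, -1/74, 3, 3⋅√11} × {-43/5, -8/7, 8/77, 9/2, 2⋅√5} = {-1/74} × {-43/5}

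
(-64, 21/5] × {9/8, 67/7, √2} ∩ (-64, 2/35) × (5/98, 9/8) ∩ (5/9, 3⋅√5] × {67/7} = ∅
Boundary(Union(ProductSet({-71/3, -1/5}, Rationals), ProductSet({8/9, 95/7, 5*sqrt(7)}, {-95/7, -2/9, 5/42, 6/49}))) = Union(ProductSet({-71/3, -1/5}, Reals), ProductSet({8/9, 95/7, 5*sqrt(7)}, {-95/7, -2/9, 5/42, 6/49}))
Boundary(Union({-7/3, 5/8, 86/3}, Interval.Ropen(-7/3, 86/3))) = {-7/3, 86/3}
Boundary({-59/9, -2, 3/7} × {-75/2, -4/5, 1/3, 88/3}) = {-59/9, -2, 3/7} × {-75/2, -4/5, 1/3, 88/3}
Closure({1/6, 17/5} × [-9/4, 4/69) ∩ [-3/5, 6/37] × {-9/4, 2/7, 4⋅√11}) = ∅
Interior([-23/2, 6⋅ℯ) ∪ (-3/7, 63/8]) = (-23/2, 6⋅ℯ)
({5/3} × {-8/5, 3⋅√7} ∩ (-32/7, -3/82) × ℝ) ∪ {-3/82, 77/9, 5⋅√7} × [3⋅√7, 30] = {-3/82, 77/9, 5⋅√7} × [3⋅√7, 30]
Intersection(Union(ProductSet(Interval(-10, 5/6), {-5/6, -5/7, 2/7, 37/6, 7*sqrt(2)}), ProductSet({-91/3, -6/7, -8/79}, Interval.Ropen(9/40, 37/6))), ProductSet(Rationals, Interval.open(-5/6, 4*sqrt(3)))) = Union(ProductSet({-91/3, -6/7, -8/79}, Interval.Ropen(9/40, 37/6)), ProductSet(Intersection(Interval(-10, 5/6), Rationals), {-5/7, 2/7, 37/6}))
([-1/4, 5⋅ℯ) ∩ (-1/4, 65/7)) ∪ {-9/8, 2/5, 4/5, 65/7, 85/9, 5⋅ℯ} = {-9/8, 85/9, 5⋅ℯ} ∪ (-1/4, 65/7]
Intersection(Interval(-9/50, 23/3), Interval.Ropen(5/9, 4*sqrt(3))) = Interval.Ropen(5/9, 4*sqrt(3))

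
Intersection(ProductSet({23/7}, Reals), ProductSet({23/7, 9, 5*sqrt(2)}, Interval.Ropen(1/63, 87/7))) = ProductSet({23/7}, Interval.Ropen(1/63, 87/7))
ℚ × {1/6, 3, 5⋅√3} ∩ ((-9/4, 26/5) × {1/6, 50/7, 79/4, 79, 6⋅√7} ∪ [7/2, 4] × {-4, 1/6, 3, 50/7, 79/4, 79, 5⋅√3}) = ((ℚ ∩ (-9/4, 26/5)) × {1/6}) ∪ ((ℚ ∩ [7/2, 4]) × {1/6, 3, 5⋅√3})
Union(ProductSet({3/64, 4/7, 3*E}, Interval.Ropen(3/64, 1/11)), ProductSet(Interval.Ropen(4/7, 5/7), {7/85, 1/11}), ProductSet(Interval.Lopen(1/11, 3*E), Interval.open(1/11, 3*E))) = Union(ProductSet({3/64, 4/7, 3*E}, Interval.Ropen(3/64, 1/11)), ProductSet(Interval.Lopen(1/11, 3*E), Interval.open(1/11, 3*E)), ProductSet(Interval.Ropen(4/7, 5/7), {7/85, 1/11}))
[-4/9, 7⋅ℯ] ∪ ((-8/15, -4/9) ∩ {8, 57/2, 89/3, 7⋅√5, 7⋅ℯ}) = [-4/9, 7⋅ℯ]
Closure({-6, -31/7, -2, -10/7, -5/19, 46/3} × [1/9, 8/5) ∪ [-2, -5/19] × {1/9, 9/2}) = ([-2, -5/19] × {1/9, 9/2}) ∪ ({-6, -31/7, -2, -10/7, -5/19, 46/3} × [1/9, 8/5])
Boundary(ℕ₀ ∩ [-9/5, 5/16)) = {0}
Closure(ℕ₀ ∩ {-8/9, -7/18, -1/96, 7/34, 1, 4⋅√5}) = {1}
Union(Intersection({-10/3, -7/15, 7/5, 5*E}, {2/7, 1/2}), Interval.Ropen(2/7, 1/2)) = Interval.Ropen(2/7, 1/2)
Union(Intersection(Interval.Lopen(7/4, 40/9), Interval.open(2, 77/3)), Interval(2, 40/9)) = Interval(2, 40/9)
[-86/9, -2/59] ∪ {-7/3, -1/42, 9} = [-86/9, -2/59] ∪ {-1/42, 9}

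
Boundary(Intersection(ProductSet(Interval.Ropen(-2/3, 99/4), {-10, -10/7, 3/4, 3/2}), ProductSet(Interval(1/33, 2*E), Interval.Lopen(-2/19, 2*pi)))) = ProductSet(Interval(1/33, 2*E), {3/4, 3/2})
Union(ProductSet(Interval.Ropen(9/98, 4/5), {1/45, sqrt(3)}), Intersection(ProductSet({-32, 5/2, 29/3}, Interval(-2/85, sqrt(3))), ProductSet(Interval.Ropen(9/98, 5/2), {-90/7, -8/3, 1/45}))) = ProductSet(Interval.Ropen(9/98, 4/5), {1/45, sqrt(3)})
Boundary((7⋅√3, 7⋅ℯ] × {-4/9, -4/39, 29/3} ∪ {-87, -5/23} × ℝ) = ({-87, -5/23} × ℝ) ∪ ([7⋅√3, 7⋅ℯ] × {-4/9, -4/39, 29/3})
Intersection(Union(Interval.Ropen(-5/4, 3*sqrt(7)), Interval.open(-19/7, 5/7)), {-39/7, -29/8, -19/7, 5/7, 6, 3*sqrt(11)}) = {5/7, 6}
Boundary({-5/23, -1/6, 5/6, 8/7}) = {-5/23, -1/6, 5/6, 8/7}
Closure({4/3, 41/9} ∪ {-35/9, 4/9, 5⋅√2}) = {-35/9, 4/9, 4/3, 41/9, 5⋅√2}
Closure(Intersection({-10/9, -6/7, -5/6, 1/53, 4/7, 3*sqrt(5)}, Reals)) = {-10/9, -6/7, -5/6, 1/53, 4/7, 3*sqrt(5)}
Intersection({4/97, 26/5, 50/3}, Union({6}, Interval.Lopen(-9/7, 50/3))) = {4/97, 26/5, 50/3}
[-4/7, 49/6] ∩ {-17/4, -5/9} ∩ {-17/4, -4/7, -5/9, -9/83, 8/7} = {-5/9}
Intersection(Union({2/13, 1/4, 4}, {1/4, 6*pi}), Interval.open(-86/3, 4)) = {2/13, 1/4}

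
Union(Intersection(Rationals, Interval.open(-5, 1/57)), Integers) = Union(Integers, Intersection(Interval.open(-5, 1/57), Rationals))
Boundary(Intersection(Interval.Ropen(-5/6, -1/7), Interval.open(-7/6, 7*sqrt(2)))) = {-5/6, -1/7}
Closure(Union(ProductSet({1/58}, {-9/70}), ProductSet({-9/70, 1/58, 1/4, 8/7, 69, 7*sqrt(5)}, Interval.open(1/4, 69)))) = Union(ProductSet({1/58}, {-9/70}), ProductSet({-9/70, 1/58, 1/4, 8/7, 69, 7*sqrt(5)}, Interval(1/4, 69)))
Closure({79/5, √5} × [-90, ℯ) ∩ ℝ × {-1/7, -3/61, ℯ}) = {79/5, √5} × {-1/7, -3/61}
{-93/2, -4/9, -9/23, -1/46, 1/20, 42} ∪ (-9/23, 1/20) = {-93/2, -4/9, 42} ∪ [-9/23, 1/20]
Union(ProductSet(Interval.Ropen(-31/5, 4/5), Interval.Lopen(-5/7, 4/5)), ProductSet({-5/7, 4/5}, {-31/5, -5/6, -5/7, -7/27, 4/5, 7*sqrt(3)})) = Union(ProductSet({-5/7, 4/5}, {-31/5, -5/6, -5/7, -7/27, 4/5, 7*sqrt(3)}), ProductSet(Interval.Ropen(-31/5, 4/5), Interval.Lopen(-5/7, 4/5)))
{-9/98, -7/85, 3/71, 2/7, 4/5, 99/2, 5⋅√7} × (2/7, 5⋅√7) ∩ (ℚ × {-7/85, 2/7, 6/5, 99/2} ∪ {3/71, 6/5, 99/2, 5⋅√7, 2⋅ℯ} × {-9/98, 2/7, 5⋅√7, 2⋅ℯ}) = ({-9/98, -7/85, 3/71, 2/7, 4/5, 99/2} × {6/5}) ∪ ({3/71, 99/2, 5⋅√7} × {2⋅ℯ})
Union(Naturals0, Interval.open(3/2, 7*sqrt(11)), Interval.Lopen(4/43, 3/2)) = Union(Interval.open(4/43, 7*sqrt(11)), Naturals0)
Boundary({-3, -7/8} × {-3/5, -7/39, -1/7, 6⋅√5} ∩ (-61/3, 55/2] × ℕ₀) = ∅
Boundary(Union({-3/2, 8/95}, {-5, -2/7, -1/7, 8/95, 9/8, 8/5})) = {-5, -3/2, -2/7, -1/7, 8/95, 9/8, 8/5}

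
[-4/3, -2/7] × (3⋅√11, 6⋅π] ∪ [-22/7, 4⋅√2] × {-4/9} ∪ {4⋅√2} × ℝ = ({4⋅√2} × ℝ) ∪ ([-22/7, 4⋅√2] × {-4/9}) ∪ ([-4/3, -2/7] × (3⋅√11, 6⋅π])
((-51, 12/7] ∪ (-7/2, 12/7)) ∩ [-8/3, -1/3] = [-8/3, -1/3]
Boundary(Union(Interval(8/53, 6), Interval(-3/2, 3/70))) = {-3/2, 3/70, 8/53, 6}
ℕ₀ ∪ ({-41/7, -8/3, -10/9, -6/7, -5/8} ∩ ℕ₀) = ℕ₀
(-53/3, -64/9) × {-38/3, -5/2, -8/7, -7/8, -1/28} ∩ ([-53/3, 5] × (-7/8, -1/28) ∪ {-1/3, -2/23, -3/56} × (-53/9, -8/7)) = ∅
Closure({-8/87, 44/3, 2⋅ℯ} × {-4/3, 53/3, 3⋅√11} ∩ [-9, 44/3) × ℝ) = {-8/87, 2⋅ℯ} × {-4/3, 53/3, 3⋅√11}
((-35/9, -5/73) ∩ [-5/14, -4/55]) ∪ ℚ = ℚ ∪ [-5/14, -4/55]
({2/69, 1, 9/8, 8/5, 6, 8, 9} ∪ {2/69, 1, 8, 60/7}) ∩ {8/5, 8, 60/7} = {8/5, 8, 60/7}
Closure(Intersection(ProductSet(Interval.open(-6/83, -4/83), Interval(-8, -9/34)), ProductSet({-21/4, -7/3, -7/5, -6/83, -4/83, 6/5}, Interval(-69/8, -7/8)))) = EmptySet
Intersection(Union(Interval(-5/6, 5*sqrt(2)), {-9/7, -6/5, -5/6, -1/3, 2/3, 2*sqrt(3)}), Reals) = Union({-9/7, -6/5}, Interval(-5/6, 5*sqrt(2)))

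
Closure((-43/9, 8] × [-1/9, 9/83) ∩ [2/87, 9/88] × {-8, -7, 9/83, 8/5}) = ∅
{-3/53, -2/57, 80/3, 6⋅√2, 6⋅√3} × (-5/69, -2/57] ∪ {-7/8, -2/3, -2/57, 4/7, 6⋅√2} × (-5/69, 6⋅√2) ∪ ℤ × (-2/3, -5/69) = (ℤ × (-2/3, -5/69)) ∪ ({-7/8, -2/3, -2/57, 4/7, 6⋅√2} × (-5/69, 6⋅√2)) ∪ ({-3/53, -2/57, 80/3, 6⋅√2, 6⋅√3} × (-5/69, -2/57])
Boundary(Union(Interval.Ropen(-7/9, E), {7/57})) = {-7/9, E}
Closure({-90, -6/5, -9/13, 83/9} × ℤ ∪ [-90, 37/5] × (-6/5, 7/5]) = ({-90, -6/5, -9/13, 83/9} × ℤ) ∪ ([-90, 37/5] × [-6/5, 7/5])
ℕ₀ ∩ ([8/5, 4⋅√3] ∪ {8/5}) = {2, 3, …, 6}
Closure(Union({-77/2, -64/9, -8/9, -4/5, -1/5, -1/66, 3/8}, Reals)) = Reals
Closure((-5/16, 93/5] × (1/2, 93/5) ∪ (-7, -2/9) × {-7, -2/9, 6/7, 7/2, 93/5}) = ({-5/16, 93/5} × [1/2, 93/5]) ∪ ([-5/16, 93/5] × {1/2, 93/5}) ∪ ([-7, -2/9] × {-7, -2/9, 93/5}) ∪ ((-5/16, 93/5] × (1/2, 93/5)) ∪ ([-7, -2/9) × {-7, -2/9, 6/7, 7/2, 93/5})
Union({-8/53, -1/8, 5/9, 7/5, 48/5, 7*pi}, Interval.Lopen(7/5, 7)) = Union({-8/53, -1/8, 5/9, 48/5, 7*pi}, Interval(7/5, 7))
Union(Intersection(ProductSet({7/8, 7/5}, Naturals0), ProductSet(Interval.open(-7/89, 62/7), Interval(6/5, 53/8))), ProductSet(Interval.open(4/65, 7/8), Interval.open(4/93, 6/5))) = Union(ProductSet({7/8, 7/5}, Range(2, 7, 1)), ProductSet(Interval.open(4/65, 7/8), Interval.open(4/93, 6/5)))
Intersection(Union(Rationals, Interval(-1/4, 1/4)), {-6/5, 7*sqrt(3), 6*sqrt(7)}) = {-6/5}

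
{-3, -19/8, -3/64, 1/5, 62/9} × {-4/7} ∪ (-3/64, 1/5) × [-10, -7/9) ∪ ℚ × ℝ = (ℚ × ℝ) ∪ ((-3/64, 1/5) × [-10, -7/9))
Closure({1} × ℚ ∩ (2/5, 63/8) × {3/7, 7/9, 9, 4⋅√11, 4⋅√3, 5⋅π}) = {1} × {3/7, 7/9, 9}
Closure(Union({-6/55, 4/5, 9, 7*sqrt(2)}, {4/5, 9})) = {-6/55, 4/5, 9, 7*sqrt(2)}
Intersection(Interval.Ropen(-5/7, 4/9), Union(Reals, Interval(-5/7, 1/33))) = Interval.Ropen(-5/7, 4/9)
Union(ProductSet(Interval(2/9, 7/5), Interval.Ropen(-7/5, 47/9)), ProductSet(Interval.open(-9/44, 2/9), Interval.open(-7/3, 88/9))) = Union(ProductSet(Interval.open(-9/44, 2/9), Interval.open(-7/3, 88/9)), ProductSet(Interval(2/9, 7/5), Interval.Ropen(-7/5, 47/9)))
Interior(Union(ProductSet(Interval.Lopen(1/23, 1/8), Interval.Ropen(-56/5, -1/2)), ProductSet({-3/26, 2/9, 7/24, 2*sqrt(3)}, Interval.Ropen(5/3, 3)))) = ProductSet(Interval.open(1/23, 1/8), Interval.open(-56/5, -1/2))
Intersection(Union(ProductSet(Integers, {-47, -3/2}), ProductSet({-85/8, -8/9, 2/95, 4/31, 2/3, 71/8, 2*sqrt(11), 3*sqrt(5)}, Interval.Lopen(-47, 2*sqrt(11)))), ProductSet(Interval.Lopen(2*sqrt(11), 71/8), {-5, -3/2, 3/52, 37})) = Union(ProductSet({71/8, 3*sqrt(5)}, {-5, -3/2, 3/52}), ProductSet(Range(7, 9, 1), {-3/2}))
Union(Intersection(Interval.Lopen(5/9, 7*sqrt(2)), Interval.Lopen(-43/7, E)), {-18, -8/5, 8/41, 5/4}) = Union({-18, -8/5, 8/41}, Interval.Lopen(5/9, E))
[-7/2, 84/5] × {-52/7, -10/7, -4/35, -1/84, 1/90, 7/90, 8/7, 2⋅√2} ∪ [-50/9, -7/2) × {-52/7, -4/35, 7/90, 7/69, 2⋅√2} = ([-50/9, -7/2) × {-52/7, -4/35, 7/90, 7/69, 2⋅√2}) ∪ ([-7/2, 84/5] × {-52/7, -10/7, -4/35, -1/84, 1/90, 7/90, 8/7, 2⋅√2})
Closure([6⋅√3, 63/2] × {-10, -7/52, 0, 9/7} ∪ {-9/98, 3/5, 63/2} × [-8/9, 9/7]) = ({-9/98, 3/5, 63/2} × [-8/9, 9/7]) ∪ ([6⋅√3, 63/2] × {-10, -7/52, 0, 9/7})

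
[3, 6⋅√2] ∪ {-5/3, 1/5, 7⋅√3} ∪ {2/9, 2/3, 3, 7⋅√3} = {-5/3, 1/5, 2/9, 2/3, 7⋅√3} ∪ [3, 6⋅√2]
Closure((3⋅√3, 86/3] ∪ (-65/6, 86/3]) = [-65/6, 86/3]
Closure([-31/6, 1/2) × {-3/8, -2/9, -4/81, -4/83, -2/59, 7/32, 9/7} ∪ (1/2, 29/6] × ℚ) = ([1/2, 29/6] × ℝ) ∪ ([-31/6, 1/2] × {-3/8, -2/9, -4/81, -4/83, -2/59, 7/32, 9/7})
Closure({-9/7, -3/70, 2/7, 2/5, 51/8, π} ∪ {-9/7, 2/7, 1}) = {-9/7, -3/70, 2/7, 2/5, 1, 51/8, π}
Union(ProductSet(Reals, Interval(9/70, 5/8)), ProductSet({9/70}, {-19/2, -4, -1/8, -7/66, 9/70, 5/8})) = Union(ProductSet({9/70}, {-19/2, -4, -1/8, -7/66, 9/70, 5/8}), ProductSet(Reals, Interval(9/70, 5/8)))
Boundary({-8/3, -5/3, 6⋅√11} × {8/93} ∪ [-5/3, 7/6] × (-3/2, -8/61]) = ({-5/3, 7/6} × [-3/2, -8/61]) ∪ ([-5/3, 7/6] × {-3/2, -8/61}) ∪ ({-8/3, -5/3, 6⋅√11} × {8/93})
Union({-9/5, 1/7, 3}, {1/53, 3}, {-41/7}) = {-41/7, -9/5, 1/53, 1/7, 3}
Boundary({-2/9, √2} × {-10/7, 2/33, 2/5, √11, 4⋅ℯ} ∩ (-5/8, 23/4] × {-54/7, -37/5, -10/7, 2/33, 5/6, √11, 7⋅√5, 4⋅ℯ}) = {-2/9, √2} × {-10/7, 2/33, √11, 4⋅ℯ}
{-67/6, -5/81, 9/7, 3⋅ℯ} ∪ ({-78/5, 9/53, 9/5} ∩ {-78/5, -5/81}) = {-78/5, -67/6, -5/81, 9/7, 3⋅ℯ}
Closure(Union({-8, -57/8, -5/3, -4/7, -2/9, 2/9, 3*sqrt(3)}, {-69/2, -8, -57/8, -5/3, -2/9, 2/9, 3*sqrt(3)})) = {-69/2, -8, -57/8, -5/3, -4/7, -2/9, 2/9, 3*sqrt(3)}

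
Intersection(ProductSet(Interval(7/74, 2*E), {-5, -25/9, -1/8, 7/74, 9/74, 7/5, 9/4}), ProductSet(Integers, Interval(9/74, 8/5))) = ProductSet(Range(1, 6, 1), {9/74, 7/5})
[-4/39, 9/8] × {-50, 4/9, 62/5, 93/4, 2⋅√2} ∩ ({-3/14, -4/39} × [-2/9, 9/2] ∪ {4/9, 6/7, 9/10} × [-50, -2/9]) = ({4/9, 6/7, 9/10} × {-50}) ∪ ({-4/39} × {4/9, 2⋅√2})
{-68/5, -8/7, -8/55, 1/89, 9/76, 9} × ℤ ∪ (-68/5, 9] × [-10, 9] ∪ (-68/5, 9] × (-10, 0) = ({-68/5, -8/7, -8/55, 1/89, 9/76, 9} × ℤ) ∪ ((-68/5, 9] × [-10, 9])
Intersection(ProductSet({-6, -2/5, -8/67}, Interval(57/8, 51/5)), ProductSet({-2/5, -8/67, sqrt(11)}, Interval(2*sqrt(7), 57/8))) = ProductSet({-2/5, -8/67}, {57/8})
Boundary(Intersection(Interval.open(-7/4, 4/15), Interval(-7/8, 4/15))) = {-7/8, 4/15}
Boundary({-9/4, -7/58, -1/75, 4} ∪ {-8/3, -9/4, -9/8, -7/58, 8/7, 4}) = {-8/3, -9/4, -9/8, -7/58, -1/75, 8/7, 4}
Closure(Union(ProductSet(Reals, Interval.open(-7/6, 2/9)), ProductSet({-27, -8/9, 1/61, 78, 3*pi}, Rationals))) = Union(ProductSet({-27, -8/9, 1/61, 78, 3*pi}, Union(Interval(-oo, -7/6), Interval(2/9, oo), Rationals)), ProductSet(Reals, Interval(-7/6, 2/9)))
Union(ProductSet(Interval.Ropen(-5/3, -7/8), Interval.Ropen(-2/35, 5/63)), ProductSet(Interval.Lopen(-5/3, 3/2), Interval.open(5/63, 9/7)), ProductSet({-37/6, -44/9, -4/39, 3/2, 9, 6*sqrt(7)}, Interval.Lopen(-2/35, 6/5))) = Union(ProductSet({-37/6, -44/9, -4/39, 3/2, 9, 6*sqrt(7)}, Interval.Lopen(-2/35, 6/5)), ProductSet(Interval.Ropen(-5/3, -7/8), Interval.Ropen(-2/35, 5/63)), ProductSet(Interval.Lopen(-5/3, 3/2), Interval.open(5/63, 9/7)))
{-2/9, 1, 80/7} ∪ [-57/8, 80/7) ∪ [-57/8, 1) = [-57/8, 80/7]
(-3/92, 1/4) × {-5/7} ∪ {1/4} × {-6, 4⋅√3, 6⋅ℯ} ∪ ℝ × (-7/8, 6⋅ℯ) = (ℝ × (-7/8, 6⋅ℯ)) ∪ ({1/4} × {-6, 4⋅√3, 6⋅ℯ})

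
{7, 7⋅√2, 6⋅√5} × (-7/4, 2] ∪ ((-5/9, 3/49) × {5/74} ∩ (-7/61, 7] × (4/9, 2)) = {7, 7⋅√2, 6⋅√5} × (-7/4, 2]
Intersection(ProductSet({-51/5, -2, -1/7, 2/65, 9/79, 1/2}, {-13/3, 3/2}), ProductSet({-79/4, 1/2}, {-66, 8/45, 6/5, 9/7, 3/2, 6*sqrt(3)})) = ProductSet({1/2}, {3/2})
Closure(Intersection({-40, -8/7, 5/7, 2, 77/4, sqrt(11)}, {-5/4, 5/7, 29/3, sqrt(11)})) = {5/7, sqrt(11)}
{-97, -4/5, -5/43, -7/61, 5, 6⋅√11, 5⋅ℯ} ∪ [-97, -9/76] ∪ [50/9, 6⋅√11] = [-97, -9/76] ∪ {-5/43, -7/61, 5} ∪ [50/9, 6⋅√11]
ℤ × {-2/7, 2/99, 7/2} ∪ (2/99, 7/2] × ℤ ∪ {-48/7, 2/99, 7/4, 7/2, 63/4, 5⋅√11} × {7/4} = (ℤ × {-2/7, 2/99, 7/2}) ∪ ((2/99, 7/2] × ℤ) ∪ ({-48/7, 2/99, 7/4, 7/2, 63/4, 5⋅√11} × {7/4})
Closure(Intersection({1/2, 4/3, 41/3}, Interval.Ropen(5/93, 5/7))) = {1/2}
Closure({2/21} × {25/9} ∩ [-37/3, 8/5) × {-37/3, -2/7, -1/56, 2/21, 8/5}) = ∅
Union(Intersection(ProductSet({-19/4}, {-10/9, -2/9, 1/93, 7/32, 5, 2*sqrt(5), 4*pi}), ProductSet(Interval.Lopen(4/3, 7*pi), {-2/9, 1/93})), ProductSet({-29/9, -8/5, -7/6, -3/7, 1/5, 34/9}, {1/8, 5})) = ProductSet({-29/9, -8/5, -7/6, -3/7, 1/5, 34/9}, {1/8, 5})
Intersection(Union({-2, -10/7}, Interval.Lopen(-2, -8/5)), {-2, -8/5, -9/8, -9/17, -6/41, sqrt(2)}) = {-2, -8/5}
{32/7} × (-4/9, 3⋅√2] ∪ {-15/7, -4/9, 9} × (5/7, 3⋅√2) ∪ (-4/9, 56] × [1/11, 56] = ((-4/9, 56] × [1/11, 56]) ∪ ({32/7} × (-4/9, 3⋅√2]) ∪ ({-15/7, -4/9, 9} × (5/7, 3⋅√2))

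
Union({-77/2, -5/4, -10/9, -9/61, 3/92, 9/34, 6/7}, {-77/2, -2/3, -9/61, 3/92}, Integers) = Union({-77/2, -5/4, -10/9, -2/3, -9/61, 3/92, 9/34, 6/7}, Integers)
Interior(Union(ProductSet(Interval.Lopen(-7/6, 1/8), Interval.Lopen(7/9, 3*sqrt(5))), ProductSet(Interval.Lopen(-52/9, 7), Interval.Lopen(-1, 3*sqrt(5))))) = ProductSet(Interval.open(-52/9, 7), Interval.open(-1, 3*sqrt(5)))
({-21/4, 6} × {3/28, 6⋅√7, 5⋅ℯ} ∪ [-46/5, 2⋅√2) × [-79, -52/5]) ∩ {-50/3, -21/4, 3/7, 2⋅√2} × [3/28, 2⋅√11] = {-21/4} × {3/28}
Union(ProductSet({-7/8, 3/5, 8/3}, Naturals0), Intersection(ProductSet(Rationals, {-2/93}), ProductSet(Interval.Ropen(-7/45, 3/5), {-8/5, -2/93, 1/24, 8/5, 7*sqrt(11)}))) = Union(ProductSet({-7/8, 3/5, 8/3}, Naturals0), ProductSet(Intersection(Interval.Ropen(-7/45, 3/5), Rationals), {-2/93}))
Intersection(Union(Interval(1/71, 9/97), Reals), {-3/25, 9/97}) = {-3/25, 9/97}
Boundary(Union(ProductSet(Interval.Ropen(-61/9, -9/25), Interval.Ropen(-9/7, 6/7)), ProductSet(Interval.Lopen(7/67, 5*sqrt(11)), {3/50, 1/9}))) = Union(ProductSet({-61/9, -9/25}, Interval(-9/7, 6/7)), ProductSet(Interval(-61/9, -9/25), {-9/7, 6/7}), ProductSet(Interval(7/67, 5*sqrt(11)), {3/50, 1/9}))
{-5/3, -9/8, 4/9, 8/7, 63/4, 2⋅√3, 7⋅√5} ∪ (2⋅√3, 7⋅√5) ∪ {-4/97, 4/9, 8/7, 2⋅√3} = {-5/3, -9/8, -4/97, 4/9, 8/7, 63/4} ∪ [2⋅√3, 7⋅√5]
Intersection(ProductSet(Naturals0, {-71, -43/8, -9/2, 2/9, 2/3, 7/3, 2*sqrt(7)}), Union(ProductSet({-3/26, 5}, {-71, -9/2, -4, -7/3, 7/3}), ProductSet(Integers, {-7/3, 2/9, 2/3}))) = Union(ProductSet({5}, {-71, -9/2, 7/3}), ProductSet(Naturals0, {2/9, 2/3}))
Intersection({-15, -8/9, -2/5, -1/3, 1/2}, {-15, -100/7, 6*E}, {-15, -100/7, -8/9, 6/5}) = {-15}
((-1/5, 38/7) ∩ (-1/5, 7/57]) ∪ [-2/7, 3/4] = [-2/7, 3/4]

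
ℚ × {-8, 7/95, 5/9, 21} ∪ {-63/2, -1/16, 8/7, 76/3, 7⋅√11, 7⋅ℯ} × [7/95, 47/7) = (ℚ × {-8, 7/95, 5/9, 21}) ∪ ({-63/2, -1/16, 8/7, 76/3, 7⋅√11, 7⋅ℯ} × [7/95, 47/7))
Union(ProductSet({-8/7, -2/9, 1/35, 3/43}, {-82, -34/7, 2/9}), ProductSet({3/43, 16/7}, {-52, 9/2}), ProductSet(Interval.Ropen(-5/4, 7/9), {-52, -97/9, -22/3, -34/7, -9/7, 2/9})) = Union(ProductSet({3/43, 16/7}, {-52, 9/2}), ProductSet({-8/7, -2/9, 1/35, 3/43}, {-82, -34/7, 2/9}), ProductSet(Interval.Ropen(-5/4, 7/9), {-52, -97/9, -22/3, -34/7, -9/7, 2/9}))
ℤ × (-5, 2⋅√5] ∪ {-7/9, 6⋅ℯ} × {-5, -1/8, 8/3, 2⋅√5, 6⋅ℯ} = (ℤ × (-5, 2⋅√5]) ∪ ({-7/9, 6⋅ℯ} × {-5, -1/8, 8/3, 2⋅√5, 6⋅ℯ})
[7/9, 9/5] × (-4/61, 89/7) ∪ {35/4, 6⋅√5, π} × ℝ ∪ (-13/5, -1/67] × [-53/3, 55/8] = ({35/4, 6⋅√5, π} × ℝ) ∪ ((-13/5, -1/67] × [-53/3, 55/8]) ∪ ([7/9, 9/5] × (-4/61, 89/7))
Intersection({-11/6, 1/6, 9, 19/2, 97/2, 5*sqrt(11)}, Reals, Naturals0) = {9}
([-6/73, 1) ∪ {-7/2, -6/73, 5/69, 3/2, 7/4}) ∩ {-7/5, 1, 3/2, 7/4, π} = {3/2, 7/4}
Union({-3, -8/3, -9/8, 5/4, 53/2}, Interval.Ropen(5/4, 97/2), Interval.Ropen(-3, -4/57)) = Union(Interval.Ropen(-3, -4/57), Interval.Ropen(5/4, 97/2))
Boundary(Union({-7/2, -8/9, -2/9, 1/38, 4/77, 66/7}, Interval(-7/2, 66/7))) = {-7/2, 66/7}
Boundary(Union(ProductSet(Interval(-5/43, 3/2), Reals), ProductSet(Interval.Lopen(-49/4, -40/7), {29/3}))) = Union(ProductSet({-5/43, 3/2}, Reals), ProductSet(Interval(-49/4, -40/7), {29/3}))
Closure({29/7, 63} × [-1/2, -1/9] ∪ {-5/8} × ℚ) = ({-5/8} × ℝ) ∪ ({29/7, 63} × [-1/2, -1/9])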